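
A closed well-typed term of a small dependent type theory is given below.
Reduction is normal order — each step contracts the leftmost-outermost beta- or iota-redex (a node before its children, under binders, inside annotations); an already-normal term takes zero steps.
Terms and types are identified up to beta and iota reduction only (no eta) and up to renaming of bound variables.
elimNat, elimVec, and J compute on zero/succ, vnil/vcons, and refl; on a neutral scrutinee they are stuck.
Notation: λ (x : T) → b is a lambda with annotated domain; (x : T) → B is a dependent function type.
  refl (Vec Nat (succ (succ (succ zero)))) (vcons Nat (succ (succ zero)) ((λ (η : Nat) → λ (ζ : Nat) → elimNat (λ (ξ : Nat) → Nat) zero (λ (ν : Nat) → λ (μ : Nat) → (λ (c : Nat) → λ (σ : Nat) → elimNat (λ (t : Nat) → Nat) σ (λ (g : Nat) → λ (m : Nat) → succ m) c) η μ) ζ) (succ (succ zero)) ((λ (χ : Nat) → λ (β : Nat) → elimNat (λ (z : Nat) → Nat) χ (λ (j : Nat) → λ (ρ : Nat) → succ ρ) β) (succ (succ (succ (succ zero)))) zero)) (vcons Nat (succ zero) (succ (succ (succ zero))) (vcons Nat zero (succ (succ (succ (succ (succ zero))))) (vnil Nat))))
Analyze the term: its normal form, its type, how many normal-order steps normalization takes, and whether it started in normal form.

normal form:
  refl (Vec Nat (succ (succ (succ zero)))) (vcons Nat (succ (succ zero)) (succ (succ (succ (succ (succ (succ (succ (succ zero)))))))) (vcons Nat (succ zero) (succ (succ (succ zero))) (vcons Nat zero (succ (succ (succ (succ (succ zero))))) (vnil Nat))))
inferred type:
  Eq (Vec Nat (succ (succ (succ zero)))) (vcons Nat (succ (succ zero)) (succ (succ (succ (succ (succ (succ (succ (succ zero)))))))) (vcons Nat (succ zero) (succ (succ (succ zero))) (vcons Nat zero (succ (succ (succ (succ (succ zero))))) (vnil Nat)))) (vcons Nat (succ (succ zero)) (succ (succ (succ (succ (succ (succ (succ (succ zero)))))))) (vcons Nat (succ zero) (succ (succ (succ zero))) (vcons Nat zero (succ (succ (succ (succ (succ zero))))) (vnil Nat))))
normal-order step count: 27
already normal: no
first contracted redex: a beta-redex


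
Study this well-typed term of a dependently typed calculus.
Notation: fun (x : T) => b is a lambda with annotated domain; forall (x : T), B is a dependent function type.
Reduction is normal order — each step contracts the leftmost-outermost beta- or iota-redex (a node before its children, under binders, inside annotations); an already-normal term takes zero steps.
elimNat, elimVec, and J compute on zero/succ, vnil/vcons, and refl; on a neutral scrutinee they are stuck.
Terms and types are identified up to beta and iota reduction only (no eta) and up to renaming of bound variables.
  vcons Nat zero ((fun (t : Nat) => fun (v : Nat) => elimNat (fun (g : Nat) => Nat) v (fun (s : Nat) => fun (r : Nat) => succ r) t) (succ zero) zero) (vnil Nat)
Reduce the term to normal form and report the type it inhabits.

reduced normal form:
  vcons Nat zero (succ zero) (vnil Nat)
inferred type:
  Vec Nat (succ zero)
observation: the first redex contracted is a beta-redex; the normal form is reached in 6 normal-order steps.


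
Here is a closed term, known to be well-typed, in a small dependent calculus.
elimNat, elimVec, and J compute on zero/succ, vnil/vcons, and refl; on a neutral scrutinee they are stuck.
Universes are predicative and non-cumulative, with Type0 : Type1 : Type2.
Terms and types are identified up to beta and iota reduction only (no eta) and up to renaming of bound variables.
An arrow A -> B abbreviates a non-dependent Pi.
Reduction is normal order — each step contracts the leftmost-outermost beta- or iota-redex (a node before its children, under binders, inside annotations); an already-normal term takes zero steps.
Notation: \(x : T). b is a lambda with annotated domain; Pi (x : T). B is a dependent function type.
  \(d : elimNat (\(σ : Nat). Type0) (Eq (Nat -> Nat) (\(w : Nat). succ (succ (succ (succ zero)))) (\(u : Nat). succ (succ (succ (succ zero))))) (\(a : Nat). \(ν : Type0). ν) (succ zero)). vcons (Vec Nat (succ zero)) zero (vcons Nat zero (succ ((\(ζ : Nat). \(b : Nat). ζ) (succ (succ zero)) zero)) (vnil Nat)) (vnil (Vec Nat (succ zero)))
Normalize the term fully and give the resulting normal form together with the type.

resulting normal form:
  \(d : Eq (Nat -> Nat) (\(σ : Nat). succ (succ (succ (succ zero)))) (\(w : Nat). succ (succ (succ (succ zero))))). vcons (Vec Nat (succ zero)) zero (vcons Nat zero (succ (succ (succ zero))) (vnil Nat)) (vnil (Vec Nat (succ zero)))
the term's type:
  Eq (Nat -> Nat) (\(d : Nat). succ (succ (succ (succ zero)))) (\(σ : Nat). succ (succ (succ (succ zero)))) -> Vec (Vec Nat (succ zero)) (succ zero)


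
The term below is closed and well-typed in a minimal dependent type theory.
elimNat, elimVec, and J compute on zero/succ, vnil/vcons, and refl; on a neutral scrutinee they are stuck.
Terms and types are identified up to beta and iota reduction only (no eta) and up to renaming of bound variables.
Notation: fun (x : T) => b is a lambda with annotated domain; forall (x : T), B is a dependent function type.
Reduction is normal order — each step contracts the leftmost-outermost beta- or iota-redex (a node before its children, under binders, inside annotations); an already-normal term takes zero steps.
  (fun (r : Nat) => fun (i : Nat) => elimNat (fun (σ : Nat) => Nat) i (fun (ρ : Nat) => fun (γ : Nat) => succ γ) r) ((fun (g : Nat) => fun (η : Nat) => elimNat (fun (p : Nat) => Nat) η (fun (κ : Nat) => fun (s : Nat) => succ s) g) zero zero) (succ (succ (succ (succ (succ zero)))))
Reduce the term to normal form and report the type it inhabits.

reduced normal form:
  succ (succ (succ (succ (succ zero))))
inferred type:
  Nat
observation: the term reaches its normal form after 6 normal-order steps.


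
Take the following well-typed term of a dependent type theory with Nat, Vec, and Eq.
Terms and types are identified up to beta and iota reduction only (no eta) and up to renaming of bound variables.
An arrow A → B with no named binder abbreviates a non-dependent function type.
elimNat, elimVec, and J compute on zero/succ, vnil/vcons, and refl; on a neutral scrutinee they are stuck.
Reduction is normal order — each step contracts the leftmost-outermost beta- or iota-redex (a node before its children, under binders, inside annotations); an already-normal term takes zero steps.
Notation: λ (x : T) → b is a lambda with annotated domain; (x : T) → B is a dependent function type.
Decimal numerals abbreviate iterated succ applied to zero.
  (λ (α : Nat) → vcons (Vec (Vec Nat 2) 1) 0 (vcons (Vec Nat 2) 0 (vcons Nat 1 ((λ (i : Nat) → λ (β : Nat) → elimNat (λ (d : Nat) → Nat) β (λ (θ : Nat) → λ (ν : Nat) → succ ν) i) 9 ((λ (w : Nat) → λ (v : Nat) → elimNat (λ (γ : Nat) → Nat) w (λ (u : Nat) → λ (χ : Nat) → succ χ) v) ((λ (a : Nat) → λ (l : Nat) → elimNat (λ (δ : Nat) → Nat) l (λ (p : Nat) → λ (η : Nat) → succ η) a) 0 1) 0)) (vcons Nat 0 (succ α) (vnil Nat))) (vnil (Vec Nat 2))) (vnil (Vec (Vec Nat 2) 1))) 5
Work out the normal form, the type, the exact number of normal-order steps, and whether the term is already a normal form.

resulting normal form:
  vcons (Vec (Vec Nat 2) 1) 0 (vcons (Vec Nat 2) 0 (vcons Nat 1 10 (vcons Nat 0 6 (vnil Nat))) (vnil (Vec Nat 2))) (vnil (Vec (Vec Nat 2) 1))
inferred type:
  Vec (Vec (Vec Nat 2) 1) 1
reduction steps (normal order): 37
already normal: no
first redex: a beta-redex


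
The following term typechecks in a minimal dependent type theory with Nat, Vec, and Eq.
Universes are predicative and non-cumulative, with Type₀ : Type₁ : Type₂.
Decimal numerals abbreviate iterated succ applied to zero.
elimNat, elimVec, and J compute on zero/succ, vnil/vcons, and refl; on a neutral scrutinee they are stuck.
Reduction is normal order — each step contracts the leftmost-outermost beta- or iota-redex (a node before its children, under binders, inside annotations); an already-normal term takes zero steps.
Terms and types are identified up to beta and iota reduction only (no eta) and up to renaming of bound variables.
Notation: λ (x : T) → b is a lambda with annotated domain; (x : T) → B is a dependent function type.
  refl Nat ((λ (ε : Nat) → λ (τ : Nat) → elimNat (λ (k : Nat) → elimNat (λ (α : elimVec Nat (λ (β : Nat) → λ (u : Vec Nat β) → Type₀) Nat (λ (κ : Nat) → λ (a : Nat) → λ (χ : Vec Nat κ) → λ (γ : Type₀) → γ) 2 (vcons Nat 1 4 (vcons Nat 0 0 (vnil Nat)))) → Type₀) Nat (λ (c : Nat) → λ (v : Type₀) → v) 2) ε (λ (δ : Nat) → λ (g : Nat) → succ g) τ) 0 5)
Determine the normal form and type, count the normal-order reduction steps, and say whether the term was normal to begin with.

normal form:
  refl Nat 5
type:
  Eq Nat 5 5
reduction steps (normal order): 18
term was already normal: no
first redex: a beta-redex


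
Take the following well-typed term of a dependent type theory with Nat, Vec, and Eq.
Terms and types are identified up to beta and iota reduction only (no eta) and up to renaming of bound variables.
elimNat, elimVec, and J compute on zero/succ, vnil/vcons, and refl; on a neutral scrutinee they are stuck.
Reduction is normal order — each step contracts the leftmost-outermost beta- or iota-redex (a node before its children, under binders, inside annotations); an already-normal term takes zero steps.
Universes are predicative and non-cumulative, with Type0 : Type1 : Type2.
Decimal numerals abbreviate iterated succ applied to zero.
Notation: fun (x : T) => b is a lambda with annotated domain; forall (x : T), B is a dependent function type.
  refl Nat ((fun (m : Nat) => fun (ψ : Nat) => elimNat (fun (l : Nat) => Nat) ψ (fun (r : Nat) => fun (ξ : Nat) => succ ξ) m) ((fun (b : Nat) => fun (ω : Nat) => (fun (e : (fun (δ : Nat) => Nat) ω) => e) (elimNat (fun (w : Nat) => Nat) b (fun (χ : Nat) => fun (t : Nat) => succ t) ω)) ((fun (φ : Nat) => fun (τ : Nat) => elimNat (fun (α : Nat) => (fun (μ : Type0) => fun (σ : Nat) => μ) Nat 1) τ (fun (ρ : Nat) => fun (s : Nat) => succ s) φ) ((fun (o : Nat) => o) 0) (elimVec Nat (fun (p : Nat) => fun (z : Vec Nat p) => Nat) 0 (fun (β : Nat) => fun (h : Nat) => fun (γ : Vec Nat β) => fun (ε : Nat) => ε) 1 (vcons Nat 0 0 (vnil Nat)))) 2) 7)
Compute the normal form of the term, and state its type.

reduced normal form:
  refl Nat 9
type:
  Eq Nat 9 9
observation: normalization takes exactly 31 steps under the normal-order strategy.


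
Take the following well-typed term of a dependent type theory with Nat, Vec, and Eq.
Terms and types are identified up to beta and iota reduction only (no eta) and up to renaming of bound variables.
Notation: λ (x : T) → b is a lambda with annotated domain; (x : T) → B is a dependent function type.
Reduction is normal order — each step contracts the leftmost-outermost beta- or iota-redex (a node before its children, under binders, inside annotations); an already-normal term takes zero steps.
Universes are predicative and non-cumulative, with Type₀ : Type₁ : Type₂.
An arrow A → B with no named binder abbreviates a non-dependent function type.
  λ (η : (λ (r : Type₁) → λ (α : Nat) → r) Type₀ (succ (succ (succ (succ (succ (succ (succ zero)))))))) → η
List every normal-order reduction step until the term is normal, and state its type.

normal-order reduction sequence:
  λ (η : (λ (r : Type₁) → λ (α : Nat) → r) Type₀ (succ (succ (succ (succ (succ (succ (succ zero)))))))) → η
  ~> λ (η : (λ (r : Nat) → Type₀) (succ (succ (succ (succ (succ (succ (succ zero)))))))) → η
  ~> λ (η : Type₀) → η
inferred type:
  Type₀ → Type₀


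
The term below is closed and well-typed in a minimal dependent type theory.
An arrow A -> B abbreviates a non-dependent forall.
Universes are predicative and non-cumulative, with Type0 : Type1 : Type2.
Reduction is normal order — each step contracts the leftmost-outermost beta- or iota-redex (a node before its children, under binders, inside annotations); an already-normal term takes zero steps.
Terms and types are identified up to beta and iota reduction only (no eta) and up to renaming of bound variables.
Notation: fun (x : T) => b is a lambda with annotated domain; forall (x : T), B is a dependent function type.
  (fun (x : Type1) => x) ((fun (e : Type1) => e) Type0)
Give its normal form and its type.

reduced normal form:
  Type0
type:
  Type1
observation: normalization takes exactly 2 steps under the normal-order strategy.


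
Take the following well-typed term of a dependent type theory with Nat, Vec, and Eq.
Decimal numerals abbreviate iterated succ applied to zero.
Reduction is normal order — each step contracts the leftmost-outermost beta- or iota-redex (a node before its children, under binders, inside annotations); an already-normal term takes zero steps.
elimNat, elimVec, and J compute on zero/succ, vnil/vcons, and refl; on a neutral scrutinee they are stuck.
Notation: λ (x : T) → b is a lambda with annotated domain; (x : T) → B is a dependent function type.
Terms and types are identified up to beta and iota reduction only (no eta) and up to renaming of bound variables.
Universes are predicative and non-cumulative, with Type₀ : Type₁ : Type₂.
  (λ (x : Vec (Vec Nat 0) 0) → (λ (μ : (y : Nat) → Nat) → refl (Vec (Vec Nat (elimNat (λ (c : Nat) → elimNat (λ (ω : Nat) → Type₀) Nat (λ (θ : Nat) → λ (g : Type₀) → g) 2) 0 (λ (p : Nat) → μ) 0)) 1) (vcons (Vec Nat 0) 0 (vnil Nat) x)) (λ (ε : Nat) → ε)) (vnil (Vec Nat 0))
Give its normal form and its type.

normal form:
  refl (Vec (Vec Nat 0) 1) (vcons (Vec Nat 0) 0 (vnil Nat) (vnil (Vec Nat 0)))
inferred type:
  Eq (Vec (Vec Nat 0) 1) (vcons (Vec Nat 0) 0 (vnil Nat) (vnil (Vec Nat 0))) (vcons (Vec Nat 0) 0 (vnil Nat) (vnil (Vec Nat 0)))
observation: normalization takes exactly 3 steps under the normal-order strategy.


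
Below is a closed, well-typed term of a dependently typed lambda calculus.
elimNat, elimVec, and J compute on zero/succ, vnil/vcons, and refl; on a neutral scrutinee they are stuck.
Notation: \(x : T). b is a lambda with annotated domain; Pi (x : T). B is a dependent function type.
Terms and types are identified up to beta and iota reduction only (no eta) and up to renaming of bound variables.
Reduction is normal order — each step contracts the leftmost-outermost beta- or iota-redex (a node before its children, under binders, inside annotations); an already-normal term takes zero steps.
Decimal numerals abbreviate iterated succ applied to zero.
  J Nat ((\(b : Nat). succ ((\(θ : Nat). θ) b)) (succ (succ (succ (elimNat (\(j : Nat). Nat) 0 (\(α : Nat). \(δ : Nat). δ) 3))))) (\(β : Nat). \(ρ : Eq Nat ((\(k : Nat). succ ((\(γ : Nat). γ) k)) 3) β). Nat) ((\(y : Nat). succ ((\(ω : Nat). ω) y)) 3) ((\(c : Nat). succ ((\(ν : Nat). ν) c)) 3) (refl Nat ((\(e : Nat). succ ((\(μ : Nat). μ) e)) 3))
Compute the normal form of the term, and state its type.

reduced normal form:
  4
the term's type:
  Nat


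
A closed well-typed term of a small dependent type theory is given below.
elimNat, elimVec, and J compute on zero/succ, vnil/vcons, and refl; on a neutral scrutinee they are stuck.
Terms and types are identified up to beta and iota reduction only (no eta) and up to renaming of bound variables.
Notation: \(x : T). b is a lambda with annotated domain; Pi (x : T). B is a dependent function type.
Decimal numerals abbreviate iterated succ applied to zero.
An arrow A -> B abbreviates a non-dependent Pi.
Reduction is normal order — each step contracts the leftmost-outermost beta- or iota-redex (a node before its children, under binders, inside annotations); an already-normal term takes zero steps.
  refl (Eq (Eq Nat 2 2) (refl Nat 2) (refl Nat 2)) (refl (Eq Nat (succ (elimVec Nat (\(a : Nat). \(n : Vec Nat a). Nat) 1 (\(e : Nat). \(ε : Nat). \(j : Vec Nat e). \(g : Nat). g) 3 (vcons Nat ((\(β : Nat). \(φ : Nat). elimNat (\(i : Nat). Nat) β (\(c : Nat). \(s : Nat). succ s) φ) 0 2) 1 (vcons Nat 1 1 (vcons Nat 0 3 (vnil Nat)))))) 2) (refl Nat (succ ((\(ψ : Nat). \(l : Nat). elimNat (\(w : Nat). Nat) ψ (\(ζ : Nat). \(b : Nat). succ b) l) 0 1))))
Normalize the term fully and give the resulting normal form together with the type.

normal form:
  refl (Eq (Eq Nat 2 2) (refl Nat 2) (refl Nat 2)) (refl (Eq Nat 2 2) (refl Nat 2))
the term's type:
  Eq (Eq (Eq Nat 2 2) (refl Nat 2) (refl Nat 2)) (refl (Eq Nat 2 2) (refl Nat 2)) (refl (Eq Nat 2 2) (refl Nat 2))


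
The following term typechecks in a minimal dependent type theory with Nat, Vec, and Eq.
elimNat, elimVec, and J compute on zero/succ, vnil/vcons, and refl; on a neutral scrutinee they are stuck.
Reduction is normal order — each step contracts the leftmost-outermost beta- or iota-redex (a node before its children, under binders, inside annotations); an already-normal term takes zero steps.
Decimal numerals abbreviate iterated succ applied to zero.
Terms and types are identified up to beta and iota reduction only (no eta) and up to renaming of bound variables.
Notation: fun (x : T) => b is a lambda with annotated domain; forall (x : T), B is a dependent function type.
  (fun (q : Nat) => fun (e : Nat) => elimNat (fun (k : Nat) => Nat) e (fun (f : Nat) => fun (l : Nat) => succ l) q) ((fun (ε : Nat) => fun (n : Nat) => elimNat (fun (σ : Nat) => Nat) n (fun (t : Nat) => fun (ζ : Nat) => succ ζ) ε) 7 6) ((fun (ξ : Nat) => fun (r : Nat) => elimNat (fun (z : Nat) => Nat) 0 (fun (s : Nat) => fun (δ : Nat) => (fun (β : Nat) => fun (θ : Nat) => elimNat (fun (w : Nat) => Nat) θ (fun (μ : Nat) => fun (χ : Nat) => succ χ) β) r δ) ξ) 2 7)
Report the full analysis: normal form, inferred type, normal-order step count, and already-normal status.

resulting normal form:
  27
inferred type:
  Nat
reduction steps (normal order): 123
already normal: no
first contracted redex: a beta-redex


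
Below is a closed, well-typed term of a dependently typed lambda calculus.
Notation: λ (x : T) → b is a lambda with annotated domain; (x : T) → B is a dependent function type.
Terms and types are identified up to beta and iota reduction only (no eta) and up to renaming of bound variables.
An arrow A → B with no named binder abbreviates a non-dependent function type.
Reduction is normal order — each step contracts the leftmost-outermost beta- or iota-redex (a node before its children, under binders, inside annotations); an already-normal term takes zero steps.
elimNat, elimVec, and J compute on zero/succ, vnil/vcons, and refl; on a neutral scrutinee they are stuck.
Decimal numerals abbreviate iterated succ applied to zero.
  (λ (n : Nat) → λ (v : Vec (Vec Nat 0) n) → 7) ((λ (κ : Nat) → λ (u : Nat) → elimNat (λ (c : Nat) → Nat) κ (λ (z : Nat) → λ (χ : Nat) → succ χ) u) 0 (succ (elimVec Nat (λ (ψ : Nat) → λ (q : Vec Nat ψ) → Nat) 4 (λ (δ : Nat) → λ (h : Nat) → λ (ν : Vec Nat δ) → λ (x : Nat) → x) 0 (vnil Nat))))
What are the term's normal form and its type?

normal form:
  λ (n : Vec (Vec Nat 0) 5) → 7
type:
  Vec (Vec Nat 0) 5 → Nat


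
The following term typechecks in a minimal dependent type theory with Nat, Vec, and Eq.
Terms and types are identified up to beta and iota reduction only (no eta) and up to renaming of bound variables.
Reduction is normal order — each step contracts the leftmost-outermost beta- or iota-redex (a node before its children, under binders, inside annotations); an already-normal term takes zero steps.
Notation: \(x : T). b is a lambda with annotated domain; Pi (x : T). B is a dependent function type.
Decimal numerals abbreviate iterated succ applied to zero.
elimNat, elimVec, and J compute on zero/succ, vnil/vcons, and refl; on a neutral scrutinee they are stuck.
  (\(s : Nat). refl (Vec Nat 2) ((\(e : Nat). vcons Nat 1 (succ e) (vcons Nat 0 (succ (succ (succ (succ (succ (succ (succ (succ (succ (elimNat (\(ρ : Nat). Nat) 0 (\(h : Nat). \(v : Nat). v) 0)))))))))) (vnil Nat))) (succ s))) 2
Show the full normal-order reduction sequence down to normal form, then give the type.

normal-order reduction sequence:
  (\(s : Nat). refl (Vec Nat 2) ((\(e : Nat). vcons Nat 1 (succ e) (vcons Nat 0 (succ (succ (succ (succ (succ (succ (succ (succ (succ (elimNat (\(ρ : Nat). Nat) 0 (\(h : Nat). \(v : Nat). v) 0)))))))))) (vnil Nat))) (succ s))) 2
  ~> refl (Vec Nat 2) ((\(s : Nat). vcons Nat 1 (succ s) (vcons Nat 0 (succ (succ (succ (succ (succ (succ (succ (succ (succ (elimNat (\(e : Nat). Nat) 0 (\(ρ : Nat). \(h : Nat). h) 0)))))))))) (vnil Nat))) 3)
  ~> refl (Vec Nat 2) (vcons Nat 1 4 (vcons Nat 0 (succ (succ (succ (succ (succ (succ (succ (succ (succ (elimNat (\(s : Nat). Nat) 0 (\(e : Nat). \(ρ : Nat). ρ) 0)))))))))) (vnil Nat)))
  ~> refl (Vec Nat 2) (vcons Nat 1 4 (vcons Nat 0 9 (vnil Nat)))
type:
  Eq (Vec Nat 2) (vcons Nat 1 4 (vcons Nat 0 9 (vnil Nat))) (vcons Nat 1 4 (vcons Nat 0 9 (vnil Nat)))


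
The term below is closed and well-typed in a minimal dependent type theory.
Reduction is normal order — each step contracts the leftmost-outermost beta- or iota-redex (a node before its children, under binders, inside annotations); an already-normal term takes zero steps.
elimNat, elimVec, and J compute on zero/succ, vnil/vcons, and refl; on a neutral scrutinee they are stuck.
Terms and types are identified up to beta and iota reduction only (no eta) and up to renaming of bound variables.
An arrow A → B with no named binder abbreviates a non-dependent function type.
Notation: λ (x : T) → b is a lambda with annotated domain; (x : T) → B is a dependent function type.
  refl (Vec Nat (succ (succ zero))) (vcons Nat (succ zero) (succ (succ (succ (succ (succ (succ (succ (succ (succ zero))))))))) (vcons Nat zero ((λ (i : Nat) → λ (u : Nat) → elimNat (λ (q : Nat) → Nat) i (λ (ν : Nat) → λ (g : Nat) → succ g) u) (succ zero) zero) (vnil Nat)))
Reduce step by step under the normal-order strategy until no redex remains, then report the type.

normal-order reduction sequence:
  refl (Vec Nat (succ (succ zero))) (vcons Nat (succ zero) (succ (succ (succ (succ (succ (succ (succ (succ (succ zero))))))))) (vcons Nat zero ((λ (i : Nat) → λ (u : Nat) → elimNat (λ (q : Nat) → Nat) i (λ (ν : Nat) → λ (g : Nat) → succ g) u) (succ zero) zero) (vnil Nat)))
  ~> refl (Vec Nat (succ (succ zero))) (vcons Nat (succ zero) (succ (succ (succ (succ (succ (succ (succ (succ (succ zero))))))))) (vcons Nat zero ((λ (i : Nat) → elimNat (λ (u : Nat) → Nat) (succ zero) (λ (q : Nat) → λ (ν : Nat) → succ ν) i) zero) (vnil Nat)))
  ~> refl (Vec Nat (succ (succ zero))) (vcons Nat (succ zero) (succ (succ (succ (succ (succ (succ (succ (succ (succ zero))))))))) (vcons Nat zero (elimNat (λ (i : Nat) → Nat) (succ zero) (λ (u : Nat) → λ (q : Nat) → succ q) zero) (vnil Nat)))
  ~> refl (Vec Nat (succ (succ zero))) (vcons Nat (succ zero) (succ (succ (succ (succ (succ (succ (succ (succ (succ zero))))))))) (vcons Nat zero (succ zero) (vnil Nat)))
the term's type:
  Eq (Vec Nat (succ (succ zero))) (vcons Nat (succ zero) (succ (succ (succ (succ (succ (succ (succ (succ (succ zero))))))))) (vcons Nat zero (succ zero) (vnil Nat))) (vcons Nat (succ zero) (succ (succ (succ (succ (succ (succ (succ (succ (succ zero))))))))) (vcons Nat zero (succ zero) (vnil Nat)))


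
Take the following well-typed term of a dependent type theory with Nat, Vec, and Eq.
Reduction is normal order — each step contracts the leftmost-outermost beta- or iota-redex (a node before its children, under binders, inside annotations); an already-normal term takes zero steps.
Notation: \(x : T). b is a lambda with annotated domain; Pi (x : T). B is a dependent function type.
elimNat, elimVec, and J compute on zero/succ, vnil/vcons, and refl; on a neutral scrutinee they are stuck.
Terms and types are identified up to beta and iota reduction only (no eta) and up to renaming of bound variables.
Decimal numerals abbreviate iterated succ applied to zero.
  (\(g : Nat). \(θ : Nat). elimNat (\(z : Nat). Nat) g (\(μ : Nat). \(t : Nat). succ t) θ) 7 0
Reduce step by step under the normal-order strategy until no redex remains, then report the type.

normal-order reduction sequence:
  (\(g : Nat). \(θ : Nat). elimNat (\(z : Nat). Nat) g (\(μ : Nat). \(t : Nat). succ t) θ) 7 0
  ~> (\(g : Nat). elimNat (\(θ : Nat). Nat) 7 (\(z : Nat). \(μ : Nat). succ μ) g) 0
  ~> elimNat (\(g : Nat). Nat) 7 (\(θ : Nat). \(z : Nat). succ z) 0
  ~> 7
type:
  Nat


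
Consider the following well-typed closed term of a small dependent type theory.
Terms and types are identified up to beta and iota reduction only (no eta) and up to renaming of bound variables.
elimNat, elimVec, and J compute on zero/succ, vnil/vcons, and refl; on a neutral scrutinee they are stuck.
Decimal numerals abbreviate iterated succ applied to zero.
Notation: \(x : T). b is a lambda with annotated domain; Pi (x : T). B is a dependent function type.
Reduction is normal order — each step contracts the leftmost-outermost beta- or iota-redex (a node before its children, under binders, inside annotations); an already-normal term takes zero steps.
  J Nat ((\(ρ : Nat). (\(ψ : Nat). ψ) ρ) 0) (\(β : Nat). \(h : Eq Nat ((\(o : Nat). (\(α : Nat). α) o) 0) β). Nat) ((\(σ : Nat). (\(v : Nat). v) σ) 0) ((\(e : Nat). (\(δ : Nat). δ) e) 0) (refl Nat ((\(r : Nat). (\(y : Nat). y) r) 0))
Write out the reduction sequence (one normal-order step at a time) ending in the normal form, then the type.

reduction (normal order):
  J Nat ((\(ρ : Nat). (\(ψ : Nat). ψ) ρ) 0) (\(β : Nat). \(h : Eq Nat ((\(o : Nat). (\(α : Nat). α) o) 0) β). Nat) ((\(σ : Nat). (\(v : Nat). v) σ) 0) ((\(e : Nat). (\(δ : Nat). δ) e) 0) (refl Nat ((\(r : Nat). (\(y : Nat). y) r) 0))
  ~> (\(ρ : Nat). (\(ψ : Nat). ψ) ρ) 0
  ~> (\(ρ : Nat). ρ) 0
  ~> 0
the term's type:
  Nat


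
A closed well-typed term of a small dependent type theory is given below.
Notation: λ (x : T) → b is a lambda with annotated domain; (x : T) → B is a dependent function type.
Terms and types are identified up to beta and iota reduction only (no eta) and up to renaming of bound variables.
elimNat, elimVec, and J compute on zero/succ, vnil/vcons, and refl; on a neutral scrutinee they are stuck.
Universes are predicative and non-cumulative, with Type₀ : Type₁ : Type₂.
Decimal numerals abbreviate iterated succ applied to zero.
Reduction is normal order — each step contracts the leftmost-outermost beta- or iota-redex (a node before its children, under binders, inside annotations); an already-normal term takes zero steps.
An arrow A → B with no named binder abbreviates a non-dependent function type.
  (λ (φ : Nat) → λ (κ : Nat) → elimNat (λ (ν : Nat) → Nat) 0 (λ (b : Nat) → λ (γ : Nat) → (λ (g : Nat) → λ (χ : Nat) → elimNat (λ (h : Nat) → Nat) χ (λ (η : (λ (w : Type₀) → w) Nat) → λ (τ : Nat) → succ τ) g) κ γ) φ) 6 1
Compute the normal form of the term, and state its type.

reduced normal form:
  6
type:
  Nat
observation: the first redex contracted is a beta-redex; the normal form is reached in 57 normal-order steps.


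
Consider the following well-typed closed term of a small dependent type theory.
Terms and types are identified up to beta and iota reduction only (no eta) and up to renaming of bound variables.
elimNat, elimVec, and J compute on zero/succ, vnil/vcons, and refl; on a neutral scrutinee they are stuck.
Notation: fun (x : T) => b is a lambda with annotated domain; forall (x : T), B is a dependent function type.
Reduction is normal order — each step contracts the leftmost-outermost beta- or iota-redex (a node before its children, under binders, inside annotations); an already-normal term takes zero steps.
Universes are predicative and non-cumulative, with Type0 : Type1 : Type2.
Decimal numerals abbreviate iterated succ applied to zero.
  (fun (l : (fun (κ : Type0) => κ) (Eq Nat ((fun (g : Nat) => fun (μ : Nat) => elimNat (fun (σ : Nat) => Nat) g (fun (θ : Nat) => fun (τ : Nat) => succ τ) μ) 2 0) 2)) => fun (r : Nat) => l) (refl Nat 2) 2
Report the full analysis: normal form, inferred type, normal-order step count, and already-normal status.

reduced normal form:
  refl Nat 2
inferred type:
  Eq Nat 2 2
steps to reach normal form (normal order): 2
started in normal form: no
first redex: a beta-redex


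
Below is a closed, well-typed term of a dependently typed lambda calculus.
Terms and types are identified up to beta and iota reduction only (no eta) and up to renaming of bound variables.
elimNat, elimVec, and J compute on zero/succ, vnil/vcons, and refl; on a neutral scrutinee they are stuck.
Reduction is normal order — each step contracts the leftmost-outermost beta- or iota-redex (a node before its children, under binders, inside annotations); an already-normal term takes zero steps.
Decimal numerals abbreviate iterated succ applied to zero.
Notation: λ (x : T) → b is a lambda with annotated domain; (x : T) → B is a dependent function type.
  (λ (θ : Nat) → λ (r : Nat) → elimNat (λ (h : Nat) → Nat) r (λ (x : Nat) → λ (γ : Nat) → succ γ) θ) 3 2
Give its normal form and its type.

reduced normal form:
  5
the term's type:
  Nat
observation: reduction starts at a beta-redex, and 12 normal-order steps reach the normal form.


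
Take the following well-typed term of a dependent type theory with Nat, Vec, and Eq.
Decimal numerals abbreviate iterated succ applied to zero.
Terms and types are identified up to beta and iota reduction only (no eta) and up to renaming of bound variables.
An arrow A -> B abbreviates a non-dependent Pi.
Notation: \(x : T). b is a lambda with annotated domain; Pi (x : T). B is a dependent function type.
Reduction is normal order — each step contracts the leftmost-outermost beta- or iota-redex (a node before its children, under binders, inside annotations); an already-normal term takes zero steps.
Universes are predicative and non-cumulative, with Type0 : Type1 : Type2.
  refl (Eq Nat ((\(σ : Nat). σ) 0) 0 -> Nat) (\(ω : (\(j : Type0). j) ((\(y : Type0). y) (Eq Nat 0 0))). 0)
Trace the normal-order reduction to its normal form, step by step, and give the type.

reduction (normal order):
  refl (Eq Nat ((\(σ : Nat). σ) 0) 0 -> Nat) (\(ω : (\(j : Type0). j) ((\(y : Type0). y) (Eq Nat 0 0))). 0)
  ~> refl (Eq Nat 0 0 -> Nat) (\(σ : (\(ω : Type0). ω) ((\(j : Type0). j) (Eq Nat 0 0))). 0)
  ~> refl (Eq Nat 0 0 -> Nat) (\(σ : (\(ω : Type0). ω) (Eq Nat 0 0)). 0)
  ~> refl (Eq Nat 0 0 -> Nat) (\(σ : Eq Nat 0 0). 0)
inferred type:
  Eq (Eq Nat 0 0 -> Nat) (\(σ : Eq Nat 0 0). 0) (\(ω : Eq Nat 0 0). 0)


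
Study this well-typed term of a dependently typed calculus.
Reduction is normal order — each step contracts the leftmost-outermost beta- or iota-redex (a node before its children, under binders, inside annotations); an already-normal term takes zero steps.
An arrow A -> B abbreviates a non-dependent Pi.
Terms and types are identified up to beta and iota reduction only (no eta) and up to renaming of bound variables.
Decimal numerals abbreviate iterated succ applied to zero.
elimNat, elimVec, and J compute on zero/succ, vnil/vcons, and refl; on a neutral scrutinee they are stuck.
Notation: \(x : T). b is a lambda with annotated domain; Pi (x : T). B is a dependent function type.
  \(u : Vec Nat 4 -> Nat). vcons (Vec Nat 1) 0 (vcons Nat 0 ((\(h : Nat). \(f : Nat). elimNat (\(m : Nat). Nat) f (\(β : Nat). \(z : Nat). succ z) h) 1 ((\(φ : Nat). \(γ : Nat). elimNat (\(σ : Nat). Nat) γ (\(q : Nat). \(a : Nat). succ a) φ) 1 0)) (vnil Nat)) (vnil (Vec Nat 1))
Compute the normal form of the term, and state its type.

reduced normal form:
  \(u : Vec Nat 4 -> Nat). vcons (Vec Nat 1) 0 (vcons Nat 0 2 (vnil Nat)) (vnil (Vec Nat 1))
the term's type:
  (Vec Nat 4 -> Nat) -> Vec (Vec Nat 1) 1
observation: reduction starts at a beta-redex, and 12 normal-order steps reach the normal form.


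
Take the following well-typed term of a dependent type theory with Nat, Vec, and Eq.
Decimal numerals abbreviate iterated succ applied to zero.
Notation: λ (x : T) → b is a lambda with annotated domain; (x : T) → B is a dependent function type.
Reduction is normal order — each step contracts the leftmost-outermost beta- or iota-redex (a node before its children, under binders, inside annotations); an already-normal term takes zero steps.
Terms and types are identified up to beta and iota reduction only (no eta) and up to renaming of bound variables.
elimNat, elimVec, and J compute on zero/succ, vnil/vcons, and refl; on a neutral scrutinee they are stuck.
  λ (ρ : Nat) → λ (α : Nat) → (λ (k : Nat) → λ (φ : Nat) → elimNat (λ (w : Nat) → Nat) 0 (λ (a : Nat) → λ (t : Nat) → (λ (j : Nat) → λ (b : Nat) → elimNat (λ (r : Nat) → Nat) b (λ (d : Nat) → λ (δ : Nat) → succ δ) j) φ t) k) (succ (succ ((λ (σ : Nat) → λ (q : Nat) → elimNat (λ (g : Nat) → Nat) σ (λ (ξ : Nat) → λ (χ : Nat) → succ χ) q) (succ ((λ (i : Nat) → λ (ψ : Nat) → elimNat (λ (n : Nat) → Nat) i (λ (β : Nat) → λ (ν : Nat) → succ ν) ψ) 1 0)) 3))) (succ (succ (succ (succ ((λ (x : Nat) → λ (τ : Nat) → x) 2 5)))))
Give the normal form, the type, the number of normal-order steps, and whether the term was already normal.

resulting normal form:
  λ (ρ : Nat) → λ (α : Nat) → 42
the term's type:
  (ρ : Nat) → (α : Nat) → Nat
normal-order step count: 108
already normal: no
first contracted redex: a beta-redex


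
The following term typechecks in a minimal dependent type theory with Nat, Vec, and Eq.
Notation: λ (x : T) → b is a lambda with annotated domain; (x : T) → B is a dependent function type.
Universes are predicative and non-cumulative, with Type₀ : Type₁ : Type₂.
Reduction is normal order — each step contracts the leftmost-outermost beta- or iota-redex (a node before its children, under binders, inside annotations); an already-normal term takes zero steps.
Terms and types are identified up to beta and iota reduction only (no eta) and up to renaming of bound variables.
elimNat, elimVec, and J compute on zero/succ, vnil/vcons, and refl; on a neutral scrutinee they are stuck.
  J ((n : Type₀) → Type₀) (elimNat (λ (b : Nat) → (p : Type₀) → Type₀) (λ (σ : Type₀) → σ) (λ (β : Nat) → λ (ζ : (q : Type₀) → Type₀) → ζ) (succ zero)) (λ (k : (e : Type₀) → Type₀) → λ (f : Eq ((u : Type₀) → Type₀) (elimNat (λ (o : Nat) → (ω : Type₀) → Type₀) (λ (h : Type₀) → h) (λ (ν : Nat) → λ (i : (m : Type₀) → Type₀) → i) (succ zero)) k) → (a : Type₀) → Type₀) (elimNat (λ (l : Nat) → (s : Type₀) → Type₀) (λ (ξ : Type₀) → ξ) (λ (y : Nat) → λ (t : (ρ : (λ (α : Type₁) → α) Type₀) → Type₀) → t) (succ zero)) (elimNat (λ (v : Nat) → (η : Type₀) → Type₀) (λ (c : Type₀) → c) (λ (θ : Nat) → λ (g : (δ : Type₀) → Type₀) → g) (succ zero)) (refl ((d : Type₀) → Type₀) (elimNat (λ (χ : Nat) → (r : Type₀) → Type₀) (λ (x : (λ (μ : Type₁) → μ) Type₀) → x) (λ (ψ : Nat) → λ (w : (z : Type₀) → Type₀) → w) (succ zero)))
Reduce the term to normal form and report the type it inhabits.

reduced normal form:
  λ (n : Type₀) → n
inferred type:
  (n : Type₀) → Type₀


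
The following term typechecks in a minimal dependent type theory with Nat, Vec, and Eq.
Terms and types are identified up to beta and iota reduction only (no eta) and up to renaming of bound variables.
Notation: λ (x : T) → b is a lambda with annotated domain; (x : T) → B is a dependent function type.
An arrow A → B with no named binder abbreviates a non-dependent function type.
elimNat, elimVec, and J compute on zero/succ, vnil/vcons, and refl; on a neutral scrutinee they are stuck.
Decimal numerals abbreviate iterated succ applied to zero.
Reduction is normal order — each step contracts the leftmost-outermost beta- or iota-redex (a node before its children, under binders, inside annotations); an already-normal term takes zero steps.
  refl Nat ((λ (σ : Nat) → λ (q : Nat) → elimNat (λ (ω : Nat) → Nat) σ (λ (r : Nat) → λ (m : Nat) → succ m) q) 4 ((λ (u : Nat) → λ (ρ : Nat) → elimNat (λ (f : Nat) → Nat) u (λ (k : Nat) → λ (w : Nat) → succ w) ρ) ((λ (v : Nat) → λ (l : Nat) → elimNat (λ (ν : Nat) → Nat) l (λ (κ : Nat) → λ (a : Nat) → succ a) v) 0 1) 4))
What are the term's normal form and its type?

reduced normal form:
  refl Nat 9
inferred type:
  Eq Nat 9 9


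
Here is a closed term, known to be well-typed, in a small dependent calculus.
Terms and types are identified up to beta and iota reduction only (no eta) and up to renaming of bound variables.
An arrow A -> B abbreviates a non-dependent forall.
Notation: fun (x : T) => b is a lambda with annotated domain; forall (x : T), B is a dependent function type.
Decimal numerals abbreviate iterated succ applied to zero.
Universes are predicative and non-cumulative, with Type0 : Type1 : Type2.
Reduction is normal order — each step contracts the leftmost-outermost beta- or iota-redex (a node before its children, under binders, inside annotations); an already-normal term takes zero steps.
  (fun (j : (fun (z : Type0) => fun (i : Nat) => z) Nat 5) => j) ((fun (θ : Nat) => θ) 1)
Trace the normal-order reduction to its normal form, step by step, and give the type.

normal-order reduction sequence:
  (fun (j : (fun (z : Type0) => fun (i : Nat) => z) Nat 5) => j) ((fun (θ : Nat) => θ) 1)
  ~> (fun (j : Nat) => j) 1
  ~> 1
the term's type:
  Nat


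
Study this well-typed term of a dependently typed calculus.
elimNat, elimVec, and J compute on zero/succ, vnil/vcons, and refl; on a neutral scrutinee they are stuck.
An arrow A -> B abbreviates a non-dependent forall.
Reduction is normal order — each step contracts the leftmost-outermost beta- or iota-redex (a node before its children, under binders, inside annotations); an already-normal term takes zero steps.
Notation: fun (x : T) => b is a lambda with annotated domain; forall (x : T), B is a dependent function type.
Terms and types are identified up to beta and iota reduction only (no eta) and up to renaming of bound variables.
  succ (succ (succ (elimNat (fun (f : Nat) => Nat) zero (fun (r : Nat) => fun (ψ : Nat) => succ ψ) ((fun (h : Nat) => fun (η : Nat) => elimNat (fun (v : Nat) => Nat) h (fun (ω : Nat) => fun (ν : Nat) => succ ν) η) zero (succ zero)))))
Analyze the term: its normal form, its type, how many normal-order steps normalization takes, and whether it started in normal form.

normal form:
  succ (succ (succ (succ zero)))
type:
  Nat
steps to reach normal form (normal order): 10
term was already normal: no
first contracted redex: a beta-redex


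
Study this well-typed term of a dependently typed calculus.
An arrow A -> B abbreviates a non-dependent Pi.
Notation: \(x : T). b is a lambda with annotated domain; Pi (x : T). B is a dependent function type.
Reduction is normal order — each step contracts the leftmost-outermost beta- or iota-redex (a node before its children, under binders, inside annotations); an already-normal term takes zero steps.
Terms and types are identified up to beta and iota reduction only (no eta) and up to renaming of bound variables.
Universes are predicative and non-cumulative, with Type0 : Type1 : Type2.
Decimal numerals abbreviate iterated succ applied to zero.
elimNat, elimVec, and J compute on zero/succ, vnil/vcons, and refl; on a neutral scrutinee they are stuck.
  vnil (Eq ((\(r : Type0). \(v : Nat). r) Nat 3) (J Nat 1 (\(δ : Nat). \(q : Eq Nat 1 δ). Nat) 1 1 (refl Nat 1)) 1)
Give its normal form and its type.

resulting normal form:
  vnil (Eq Nat 1 1)
inferred type:
  Vec (Eq Nat 1 1) 0


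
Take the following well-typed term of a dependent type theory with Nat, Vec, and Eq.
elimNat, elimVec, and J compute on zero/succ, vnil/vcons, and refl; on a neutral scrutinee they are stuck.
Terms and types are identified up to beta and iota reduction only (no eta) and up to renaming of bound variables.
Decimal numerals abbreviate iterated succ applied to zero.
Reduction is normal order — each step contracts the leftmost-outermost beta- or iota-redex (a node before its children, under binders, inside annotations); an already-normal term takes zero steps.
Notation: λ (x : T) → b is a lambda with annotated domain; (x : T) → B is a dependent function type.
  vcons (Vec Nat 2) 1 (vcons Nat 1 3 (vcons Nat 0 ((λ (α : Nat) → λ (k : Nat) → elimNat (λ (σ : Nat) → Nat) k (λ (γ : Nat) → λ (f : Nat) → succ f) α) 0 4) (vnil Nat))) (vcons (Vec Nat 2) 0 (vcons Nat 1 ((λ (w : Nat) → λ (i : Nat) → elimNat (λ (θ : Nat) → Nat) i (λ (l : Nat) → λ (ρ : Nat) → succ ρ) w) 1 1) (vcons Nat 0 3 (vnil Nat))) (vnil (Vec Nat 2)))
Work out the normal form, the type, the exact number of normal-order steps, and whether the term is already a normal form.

resulting normal form:
  vcons (Vec Nat 2) 1 (vcons Nat 1 3 (vcons Nat 0 4 (vnil Nat))) (vcons (Vec Nat 2) 0 (vcons Nat 1 2 (vcons Nat 0 3 (vnil Nat))) (vnil (Vec Nat 2)))
the term's type:
  Vec (Vec Nat 2) 2
normal-order step count: 9
started in normal form: no
first contracted redex: a beta-redex
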